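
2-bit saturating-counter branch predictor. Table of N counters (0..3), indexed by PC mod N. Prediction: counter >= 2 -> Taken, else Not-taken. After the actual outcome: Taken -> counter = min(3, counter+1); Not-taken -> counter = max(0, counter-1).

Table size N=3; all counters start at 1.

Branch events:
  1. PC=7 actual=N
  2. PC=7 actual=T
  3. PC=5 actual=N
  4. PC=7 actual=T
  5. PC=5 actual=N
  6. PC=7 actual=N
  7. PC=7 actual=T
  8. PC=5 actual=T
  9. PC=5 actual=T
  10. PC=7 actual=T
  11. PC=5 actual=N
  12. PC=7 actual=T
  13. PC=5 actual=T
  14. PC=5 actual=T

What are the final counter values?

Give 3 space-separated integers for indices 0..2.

Ev 1: PC=7 idx=1 pred=N actual=N -> ctr[1]=0
Ev 2: PC=7 idx=1 pred=N actual=T -> ctr[1]=1
Ev 3: PC=5 idx=2 pred=N actual=N -> ctr[2]=0
Ev 4: PC=7 idx=1 pred=N actual=T -> ctr[1]=2
Ev 5: PC=5 idx=2 pred=N actual=N -> ctr[2]=0
Ev 6: PC=7 idx=1 pred=T actual=N -> ctr[1]=1
Ev 7: PC=7 idx=1 pred=N actual=T -> ctr[1]=2
Ev 8: PC=5 idx=2 pred=N actual=T -> ctr[2]=1
Ev 9: PC=5 idx=2 pred=N actual=T -> ctr[2]=2
Ev 10: PC=7 idx=1 pred=T actual=T -> ctr[1]=3
Ev 11: PC=5 idx=2 pred=T actual=N -> ctr[2]=1
Ev 12: PC=7 idx=1 pred=T actual=T -> ctr[1]=3
Ev 13: PC=5 idx=2 pred=N actual=T -> ctr[2]=2
Ev 14: PC=5 idx=2 pred=T actual=T -> ctr[2]=3

Answer: 1 3 3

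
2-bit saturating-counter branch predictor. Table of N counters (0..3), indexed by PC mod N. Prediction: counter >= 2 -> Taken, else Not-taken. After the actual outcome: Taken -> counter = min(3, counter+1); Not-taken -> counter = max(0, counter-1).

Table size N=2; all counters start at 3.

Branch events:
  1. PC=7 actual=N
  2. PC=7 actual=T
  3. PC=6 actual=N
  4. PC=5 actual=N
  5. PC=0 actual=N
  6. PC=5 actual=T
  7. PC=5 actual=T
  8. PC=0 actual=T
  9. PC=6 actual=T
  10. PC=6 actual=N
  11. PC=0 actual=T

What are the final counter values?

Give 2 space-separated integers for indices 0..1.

Answer: 3 3

Derivation:
Ev 1: PC=7 idx=1 pred=T actual=N -> ctr[1]=2
Ev 2: PC=7 idx=1 pred=T actual=T -> ctr[1]=3
Ev 3: PC=6 idx=0 pred=T actual=N -> ctr[0]=2
Ev 4: PC=5 idx=1 pred=T actual=N -> ctr[1]=2
Ev 5: PC=0 idx=0 pred=T actual=N -> ctr[0]=1
Ev 6: PC=5 idx=1 pred=T actual=T -> ctr[1]=3
Ev 7: PC=5 idx=1 pred=T actual=T -> ctr[1]=3
Ev 8: PC=0 idx=0 pred=N actual=T -> ctr[0]=2
Ev 9: PC=6 idx=0 pred=T actual=T -> ctr[0]=3
Ev 10: PC=6 idx=0 pred=T actual=N -> ctr[0]=2
Ev 11: PC=0 idx=0 pred=T actual=T -> ctr[0]=3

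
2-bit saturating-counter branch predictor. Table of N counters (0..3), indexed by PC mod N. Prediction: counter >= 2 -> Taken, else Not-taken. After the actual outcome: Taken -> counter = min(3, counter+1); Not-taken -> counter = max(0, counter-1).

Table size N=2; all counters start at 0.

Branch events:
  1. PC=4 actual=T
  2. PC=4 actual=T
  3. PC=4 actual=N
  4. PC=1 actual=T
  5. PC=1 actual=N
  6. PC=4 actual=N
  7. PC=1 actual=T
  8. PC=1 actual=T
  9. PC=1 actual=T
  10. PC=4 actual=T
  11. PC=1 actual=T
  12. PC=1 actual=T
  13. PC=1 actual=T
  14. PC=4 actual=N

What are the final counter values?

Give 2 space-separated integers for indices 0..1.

Answer: 0 3

Derivation:
Ev 1: PC=4 idx=0 pred=N actual=T -> ctr[0]=1
Ev 2: PC=4 idx=0 pred=N actual=T -> ctr[0]=2
Ev 3: PC=4 idx=0 pred=T actual=N -> ctr[0]=1
Ev 4: PC=1 idx=1 pred=N actual=T -> ctr[1]=1
Ev 5: PC=1 idx=1 pred=N actual=N -> ctr[1]=0
Ev 6: PC=4 idx=0 pred=N actual=N -> ctr[0]=0
Ev 7: PC=1 idx=1 pred=N actual=T -> ctr[1]=1
Ev 8: PC=1 idx=1 pred=N actual=T -> ctr[1]=2
Ev 9: PC=1 idx=1 pred=T actual=T -> ctr[1]=3
Ev 10: PC=4 idx=0 pred=N actual=T -> ctr[0]=1
Ev 11: PC=1 idx=1 pred=T actual=T -> ctr[1]=3
Ev 12: PC=1 idx=1 pred=T actual=T -> ctr[1]=3
Ev 13: PC=1 idx=1 pred=T actual=T -> ctr[1]=3
Ev 14: PC=4 idx=0 pred=N actual=N -> ctr[0]=0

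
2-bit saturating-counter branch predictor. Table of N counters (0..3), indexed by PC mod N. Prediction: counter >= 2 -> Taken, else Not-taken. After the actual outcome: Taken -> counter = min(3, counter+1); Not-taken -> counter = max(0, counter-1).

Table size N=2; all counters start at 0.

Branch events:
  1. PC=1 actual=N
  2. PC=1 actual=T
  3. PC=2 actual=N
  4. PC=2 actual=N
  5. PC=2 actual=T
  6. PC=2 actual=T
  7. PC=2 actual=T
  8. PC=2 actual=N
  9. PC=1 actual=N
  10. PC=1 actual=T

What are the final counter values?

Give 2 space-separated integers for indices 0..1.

Answer: 2 1

Derivation:
Ev 1: PC=1 idx=1 pred=N actual=N -> ctr[1]=0
Ev 2: PC=1 idx=1 pred=N actual=T -> ctr[1]=1
Ev 3: PC=2 idx=0 pred=N actual=N -> ctr[0]=0
Ev 4: PC=2 idx=0 pred=N actual=N -> ctr[0]=0
Ev 5: PC=2 idx=0 pred=N actual=T -> ctr[0]=1
Ev 6: PC=2 idx=0 pred=N actual=T -> ctr[0]=2
Ev 7: PC=2 idx=0 pred=T actual=T -> ctr[0]=3
Ev 8: PC=2 idx=0 pred=T actual=N -> ctr[0]=2
Ev 9: PC=1 idx=1 pred=N actual=N -> ctr[1]=0
Ev 10: PC=1 idx=1 pred=N actual=T -> ctr[1]=1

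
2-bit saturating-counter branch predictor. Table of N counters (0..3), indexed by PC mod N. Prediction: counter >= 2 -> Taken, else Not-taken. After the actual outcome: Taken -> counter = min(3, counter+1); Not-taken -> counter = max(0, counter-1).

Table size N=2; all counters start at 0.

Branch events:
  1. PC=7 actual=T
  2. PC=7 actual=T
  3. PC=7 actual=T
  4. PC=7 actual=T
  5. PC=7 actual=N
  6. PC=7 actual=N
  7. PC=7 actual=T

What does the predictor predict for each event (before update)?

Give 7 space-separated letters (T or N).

Ev 1: PC=7 idx=1 pred=N actual=T -> ctr[1]=1
Ev 2: PC=7 idx=1 pred=N actual=T -> ctr[1]=2
Ev 3: PC=7 idx=1 pred=T actual=T -> ctr[1]=3
Ev 4: PC=7 idx=1 pred=T actual=T -> ctr[1]=3
Ev 5: PC=7 idx=1 pred=T actual=N -> ctr[1]=2
Ev 6: PC=7 idx=1 pred=T actual=N -> ctr[1]=1
Ev 7: PC=7 idx=1 pred=N actual=T -> ctr[1]=2

Answer: N N T T T T N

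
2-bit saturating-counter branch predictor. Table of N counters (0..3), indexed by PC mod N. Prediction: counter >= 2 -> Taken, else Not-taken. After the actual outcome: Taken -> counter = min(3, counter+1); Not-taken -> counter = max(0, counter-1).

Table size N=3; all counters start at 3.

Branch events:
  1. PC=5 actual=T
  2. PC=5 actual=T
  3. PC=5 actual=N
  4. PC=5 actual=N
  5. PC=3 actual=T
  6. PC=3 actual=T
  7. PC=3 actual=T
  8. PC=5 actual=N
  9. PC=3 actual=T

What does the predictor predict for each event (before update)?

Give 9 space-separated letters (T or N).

Answer: T T T T T T T N T

Derivation:
Ev 1: PC=5 idx=2 pred=T actual=T -> ctr[2]=3
Ev 2: PC=5 idx=2 pred=T actual=T -> ctr[2]=3
Ev 3: PC=5 idx=2 pred=T actual=N -> ctr[2]=2
Ev 4: PC=5 idx=2 pred=T actual=N -> ctr[2]=1
Ev 5: PC=3 idx=0 pred=T actual=T -> ctr[0]=3
Ev 6: PC=3 idx=0 pred=T actual=T -> ctr[0]=3
Ev 7: PC=3 idx=0 pred=T actual=T -> ctr[0]=3
Ev 8: PC=5 idx=2 pred=N actual=N -> ctr[2]=0
Ev 9: PC=3 idx=0 pred=T actual=T -> ctr[0]=3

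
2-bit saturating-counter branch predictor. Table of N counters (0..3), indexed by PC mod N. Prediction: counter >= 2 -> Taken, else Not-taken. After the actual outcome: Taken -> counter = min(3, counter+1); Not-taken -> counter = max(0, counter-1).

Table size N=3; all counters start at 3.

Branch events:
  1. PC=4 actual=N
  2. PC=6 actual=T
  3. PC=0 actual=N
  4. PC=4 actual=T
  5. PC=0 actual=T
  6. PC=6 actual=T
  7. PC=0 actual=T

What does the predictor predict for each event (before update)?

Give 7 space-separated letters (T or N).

Answer: T T T T T T T

Derivation:
Ev 1: PC=4 idx=1 pred=T actual=N -> ctr[1]=2
Ev 2: PC=6 idx=0 pred=T actual=T -> ctr[0]=3
Ev 3: PC=0 idx=0 pred=T actual=N -> ctr[0]=2
Ev 4: PC=4 idx=1 pred=T actual=T -> ctr[1]=3
Ev 5: PC=0 idx=0 pred=T actual=T -> ctr[0]=3
Ev 6: PC=6 idx=0 pred=T actual=T -> ctr[0]=3
Ev 7: PC=0 idx=0 pred=T actual=T -> ctr[0]=3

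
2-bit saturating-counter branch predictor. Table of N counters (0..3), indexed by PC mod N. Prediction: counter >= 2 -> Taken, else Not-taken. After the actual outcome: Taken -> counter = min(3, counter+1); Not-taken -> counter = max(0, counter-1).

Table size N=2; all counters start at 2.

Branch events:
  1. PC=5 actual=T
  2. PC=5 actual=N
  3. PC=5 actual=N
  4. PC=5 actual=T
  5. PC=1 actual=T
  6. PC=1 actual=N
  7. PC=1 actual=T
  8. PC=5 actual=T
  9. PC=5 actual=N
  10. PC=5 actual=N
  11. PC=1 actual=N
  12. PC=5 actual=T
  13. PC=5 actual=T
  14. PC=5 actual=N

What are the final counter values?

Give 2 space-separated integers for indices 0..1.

Ev 1: PC=5 idx=1 pred=T actual=T -> ctr[1]=3
Ev 2: PC=5 idx=1 pred=T actual=N -> ctr[1]=2
Ev 3: PC=5 idx=1 pred=T actual=N -> ctr[1]=1
Ev 4: PC=5 idx=1 pred=N actual=T -> ctr[1]=2
Ev 5: PC=1 idx=1 pred=T actual=T -> ctr[1]=3
Ev 6: PC=1 idx=1 pred=T actual=N -> ctr[1]=2
Ev 7: PC=1 idx=1 pred=T actual=T -> ctr[1]=3
Ev 8: PC=5 idx=1 pred=T actual=T -> ctr[1]=3
Ev 9: PC=5 idx=1 pred=T actual=N -> ctr[1]=2
Ev 10: PC=5 idx=1 pred=T actual=N -> ctr[1]=1
Ev 11: PC=1 idx=1 pred=N actual=N -> ctr[1]=0
Ev 12: PC=5 idx=1 pred=N actual=T -> ctr[1]=1
Ev 13: PC=5 idx=1 pred=N actual=T -> ctr[1]=2
Ev 14: PC=5 idx=1 pred=T actual=N -> ctr[1]=1

Answer: 2 1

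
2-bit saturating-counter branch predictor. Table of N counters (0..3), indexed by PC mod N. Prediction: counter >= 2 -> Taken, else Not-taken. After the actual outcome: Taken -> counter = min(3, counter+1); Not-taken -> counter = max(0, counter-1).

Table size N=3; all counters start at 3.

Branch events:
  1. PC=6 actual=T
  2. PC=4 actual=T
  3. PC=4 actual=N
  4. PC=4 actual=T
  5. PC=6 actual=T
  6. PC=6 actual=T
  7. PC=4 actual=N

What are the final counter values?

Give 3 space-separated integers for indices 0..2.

Ev 1: PC=6 idx=0 pred=T actual=T -> ctr[0]=3
Ev 2: PC=4 idx=1 pred=T actual=T -> ctr[1]=3
Ev 3: PC=4 idx=1 pred=T actual=N -> ctr[1]=2
Ev 4: PC=4 idx=1 pred=T actual=T -> ctr[1]=3
Ev 5: PC=6 idx=0 pred=T actual=T -> ctr[0]=3
Ev 6: PC=6 idx=0 pred=T actual=T -> ctr[0]=3
Ev 7: PC=4 idx=1 pred=T actual=N -> ctr[1]=2

Answer: 3 2 3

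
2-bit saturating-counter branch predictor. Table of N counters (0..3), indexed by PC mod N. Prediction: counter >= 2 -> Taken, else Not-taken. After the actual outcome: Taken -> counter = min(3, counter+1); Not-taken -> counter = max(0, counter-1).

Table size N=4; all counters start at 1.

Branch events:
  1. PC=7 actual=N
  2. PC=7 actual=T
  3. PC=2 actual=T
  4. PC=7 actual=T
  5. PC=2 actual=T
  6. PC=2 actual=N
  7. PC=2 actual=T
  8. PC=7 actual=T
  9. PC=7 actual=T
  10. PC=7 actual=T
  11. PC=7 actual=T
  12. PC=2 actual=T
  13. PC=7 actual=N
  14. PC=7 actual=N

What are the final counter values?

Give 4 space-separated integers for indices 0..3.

Ev 1: PC=7 idx=3 pred=N actual=N -> ctr[3]=0
Ev 2: PC=7 idx=3 pred=N actual=T -> ctr[3]=1
Ev 3: PC=2 idx=2 pred=N actual=T -> ctr[2]=2
Ev 4: PC=7 idx=3 pred=N actual=T -> ctr[3]=2
Ev 5: PC=2 idx=2 pred=T actual=T -> ctr[2]=3
Ev 6: PC=2 idx=2 pred=T actual=N -> ctr[2]=2
Ev 7: PC=2 idx=2 pred=T actual=T -> ctr[2]=3
Ev 8: PC=7 idx=3 pred=T actual=T -> ctr[3]=3
Ev 9: PC=7 idx=3 pred=T actual=T -> ctr[3]=3
Ev 10: PC=7 idx=3 pred=T actual=T -> ctr[3]=3
Ev 11: PC=7 idx=3 pred=T actual=T -> ctr[3]=3
Ev 12: PC=2 idx=2 pred=T actual=T -> ctr[2]=3
Ev 13: PC=7 idx=3 pred=T actual=N -> ctr[3]=2
Ev 14: PC=7 idx=3 pred=T actual=N -> ctr[3]=1

Answer: 1 1 3 1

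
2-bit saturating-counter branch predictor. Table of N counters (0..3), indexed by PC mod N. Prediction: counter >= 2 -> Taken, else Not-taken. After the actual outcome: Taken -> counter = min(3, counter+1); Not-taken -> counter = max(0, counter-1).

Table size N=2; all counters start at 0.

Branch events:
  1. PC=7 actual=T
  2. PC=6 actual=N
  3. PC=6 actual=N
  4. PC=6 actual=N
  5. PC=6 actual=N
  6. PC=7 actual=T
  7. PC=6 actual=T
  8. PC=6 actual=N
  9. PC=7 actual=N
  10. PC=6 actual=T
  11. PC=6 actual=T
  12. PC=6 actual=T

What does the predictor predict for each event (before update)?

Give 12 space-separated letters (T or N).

Answer: N N N N N N N N T N N T

Derivation:
Ev 1: PC=7 idx=1 pred=N actual=T -> ctr[1]=1
Ev 2: PC=6 idx=0 pred=N actual=N -> ctr[0]=0
Ev 3: PC=6 idx=0 pred=N actual=N -> ctr[0]=0
Ev 4: PC=6 idx=0 pred=N actual=N -> ctr[0]=0
Ev 5: PC=6 idx=0 pred=N actual=N -> ctr[0]=0
Ev 6: PC=7 idx=1 pred=N actual=T -> ctr[1]=2
Ev 7: PC=6 idx=0 pred=N actual=T -> ctr[0]=1
Ev 8: PC=6 idx=0 pred=N actual=N -> ctr[0]=0
Ev 9: PC=7 idx=1 pred=T actual=N -> ctr[1]=1
Ev 10: PC=6 idx=0 pred=N actual=T -> ctr[0]=1
Ev 11: PC=6 idx=0 pred=N actual=T -> ctr[0]=2
Ev 12: PC=6 idx=0 pred=T actual=T -> ctr[0]=3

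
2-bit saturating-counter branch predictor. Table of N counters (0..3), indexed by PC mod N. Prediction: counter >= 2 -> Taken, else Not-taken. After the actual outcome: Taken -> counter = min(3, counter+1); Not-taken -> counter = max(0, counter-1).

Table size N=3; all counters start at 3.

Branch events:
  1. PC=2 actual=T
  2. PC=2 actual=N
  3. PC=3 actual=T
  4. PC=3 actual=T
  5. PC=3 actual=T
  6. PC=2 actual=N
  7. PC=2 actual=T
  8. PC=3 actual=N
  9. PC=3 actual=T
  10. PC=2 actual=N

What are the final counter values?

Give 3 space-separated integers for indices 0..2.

Ev 1: PC=2 idx=2 pred=T actual=T -> ctr[2]=3
Ev 2: PC=2 idx=2 pred=T actual=N -> ctr[2]=2
Ev 3: PC=3 idx=0 pred=T actual=T -> ctr[0]=3
Ev 4: PC=3 idx=0 pred=T actual=T -> ctr[0]=3
Ev 5: PC=3 idx=0 pred=T actual=T -> ctr[0]=3
Ev 6: PC=2 idx=2 pred=T actual=N -> ctr[2]=1
Ev 7: PC=2 idx=2 pred=N actual=T -> ctr[2]=2
Ev 8: PC=3 idx=0 pred=T actual=N -> ctr[0]=2
Ev 9: PC=3 idx=0 pred=T actual=T -> ctr[0]=3
Ev 10: PC=2 idx=2 pred=T actual=N -> ctr[2]=1

Answer: 3 3 1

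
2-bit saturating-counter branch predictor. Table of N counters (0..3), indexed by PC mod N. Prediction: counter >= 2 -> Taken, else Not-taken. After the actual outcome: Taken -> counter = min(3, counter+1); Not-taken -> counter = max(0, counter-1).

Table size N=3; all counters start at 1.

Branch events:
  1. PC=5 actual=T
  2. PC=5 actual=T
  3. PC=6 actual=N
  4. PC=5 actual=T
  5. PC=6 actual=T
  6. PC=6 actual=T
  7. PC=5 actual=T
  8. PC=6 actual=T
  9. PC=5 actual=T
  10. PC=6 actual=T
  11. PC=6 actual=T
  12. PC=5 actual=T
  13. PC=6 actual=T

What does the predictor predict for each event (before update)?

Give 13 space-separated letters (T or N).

Ev 1: PC=5 idx=2 pred=N actual=T -> ctr[2]=2
Ev 2: PC=5 idx=2 pred=T actual=T -> ctr[2]=3
Ev 3: PC=6 idx=0 pred=N actual=N -> ctr[0]=0
Ev 4: PC=5 idx=2 pred=T actual=T -> ctr[2]=3
Ev 5: PC=6 idx=0 pred=N actual=T -> ctr[0]=1
Ev 6: PC=6 idx=0 pred=N actual=T -> ctr[0]=2
Ev 7: PC=5 idx=2 pred=T actual=T -> ctr[2]=3
Ev 8: PC=6 idx=0 pred=T actual=T -> ctr[0]=3
Ev 9: PC=5 idx=2 pred=T actual=T -> ctr[2]=3
Ev 10: PC=6 idx=0 pred=T actual=T -> ctr[0]=3
Ev 11: PC=6 idx=0 pred=T actual=T -> ctr[0]=3
Ev 12: PC=5 idx=2 pred=T actual=T -> ctr[2]=3
Ev 13: PC=6 idx=0 pred=T actual=T -> ctr[0]=3

Answer: N T N T N N T T T T T T T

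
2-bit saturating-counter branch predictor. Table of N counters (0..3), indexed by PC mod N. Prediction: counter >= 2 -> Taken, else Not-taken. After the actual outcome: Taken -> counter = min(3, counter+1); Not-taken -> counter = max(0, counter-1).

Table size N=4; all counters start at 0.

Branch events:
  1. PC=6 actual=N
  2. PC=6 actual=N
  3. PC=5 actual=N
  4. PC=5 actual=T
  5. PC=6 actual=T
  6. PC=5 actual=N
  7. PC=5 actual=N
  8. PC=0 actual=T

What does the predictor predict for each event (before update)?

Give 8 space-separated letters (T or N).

Answer: N N N N N N N N

Derivation:
Ev 1: PC=6 idx=2 pred=N actual=N -> ctr[2]=0
Ev 2: PC=6 idx=2 pred=N actual=N -> ctr[2]=0
Ev 3: PC=5 idx=1 pred=N actual=N -> ctr[1]=0
Ev 4: PC=5 idx=1 pred=N actual=T -> ctr[1]=1
Ev 5: PC=6 idx=2 pred=N actual=T -> ctr[2]=1
Ev 6: PC=5 idx=1 pred=N actual=N -> ctr[1]=0
Ev 7: PC=5 idx=1 pred=N actual=N -> ctr[1]=0
Ev 8: PC=0 idx=0 pred=N actual=T -> ctr[0]=1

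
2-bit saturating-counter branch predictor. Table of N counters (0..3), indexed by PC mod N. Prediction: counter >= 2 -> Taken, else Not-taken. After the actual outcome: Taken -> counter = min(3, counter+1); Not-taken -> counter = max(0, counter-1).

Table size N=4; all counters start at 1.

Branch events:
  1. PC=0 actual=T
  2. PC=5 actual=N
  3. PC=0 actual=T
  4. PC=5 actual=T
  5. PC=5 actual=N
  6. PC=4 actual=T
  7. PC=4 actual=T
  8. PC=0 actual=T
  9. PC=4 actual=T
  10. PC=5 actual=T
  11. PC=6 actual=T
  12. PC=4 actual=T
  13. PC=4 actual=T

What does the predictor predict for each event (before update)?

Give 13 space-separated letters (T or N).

Answer: N N T N N T T T T N N T T

Derivation:
Ev 1: PC=0 idx=0 pred=N actual=T -> ctr[0]=2
Ev 2: PC=5 idx=1 pred=N actual=N -> ctr[1]=0
Ev 3: PC=0 idx=0 pred=T actual=T -> ctr[0]=3
Ev 4: PC=5 idx=1 pred=N actual=T -> ctr[1]=1
Ev 5: PC=5 idx=1 pred=N actual=N -> ctr[1]=0
Ev 6: PC=4 idx=0 pred=T actual=T -> ctr[0]=3
Ev 7: PC=4 idx=0 pred=T actual=T -> ctr[0]=3
Ev 8: PC=0 idx=0 pred=T actual=T -> ctr[0]=3
Ev 9: PC=4 idx=0 pred=T actual=T -> ctr[0]=3
Ev 10: PC=5 idx=1 pred=N actual=T -> ctr[1]=1
Ev 11: PC=6 idx=2 pred=N actual=T -> ctr[2]=2
Ev 12: PC=4 idx=0 pred=T actual=T -> ctr[0]=3
Ev 13: PC=4 idx=0 pred=T actual=T -> ctr[0]=3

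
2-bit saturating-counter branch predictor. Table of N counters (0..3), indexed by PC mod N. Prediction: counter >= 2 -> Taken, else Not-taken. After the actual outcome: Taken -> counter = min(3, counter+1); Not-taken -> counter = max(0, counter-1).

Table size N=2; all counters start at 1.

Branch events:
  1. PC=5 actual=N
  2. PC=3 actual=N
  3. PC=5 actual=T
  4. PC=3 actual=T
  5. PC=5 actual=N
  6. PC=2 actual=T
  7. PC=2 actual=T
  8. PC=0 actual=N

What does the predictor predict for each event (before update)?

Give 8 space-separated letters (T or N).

Answer: N N N N T N T T

Derivation:
Ev 1: PC=5 idx=1 pred=N actual=N -> ctr[1]=0
Ev 2: PC=3 idx=1 pred=N actual=N -> ctr[1]=0
Ev 3: PC=5 idx=1 pred=N actual=T -> ctr[1]=1
Ev 4: PC=3 idx=1 pred=N actual=T -> ctr[1]=2
Ev 5: PC=5 idx=1 pred=T actual=N -> ctr[1]=1
Ev 6: PC=2 idx=0 pred=N actual=T -> ctr[0]=2
Ev 7: PC=2 idx=0 pred=T actual=T -> ctr[0]=3
Ev 8: PC=0 idx=0 pred=T actual=N -> ctr[0]=2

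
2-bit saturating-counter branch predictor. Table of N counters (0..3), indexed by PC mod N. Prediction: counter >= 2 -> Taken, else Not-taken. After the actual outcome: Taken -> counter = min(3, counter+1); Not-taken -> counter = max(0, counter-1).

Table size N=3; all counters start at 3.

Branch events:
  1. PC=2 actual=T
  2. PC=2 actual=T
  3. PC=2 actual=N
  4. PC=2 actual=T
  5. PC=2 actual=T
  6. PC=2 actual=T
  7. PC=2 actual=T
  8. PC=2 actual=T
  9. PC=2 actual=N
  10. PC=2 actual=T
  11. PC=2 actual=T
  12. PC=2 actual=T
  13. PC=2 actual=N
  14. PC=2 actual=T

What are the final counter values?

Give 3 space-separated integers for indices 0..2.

Ev 1: PC=2 idx=2 pred=T actual=T -> ctr[2]=3
Ev 2: PC=2 idx=2 pred=T actual=T -> ctr[2]=3
Ev 3: PC=2 idx=2 pred=T actual=N -> ctr[2]=2
Ev 4: PC=2 idx=2 pred=T actual=T -> ctr[2]=3
Ev 5: PC=2 idx=2 pred=T actual=T -> ctr[2]=3
Ev 6: PC=2 idx=2 pred=T actual=T -> ctr[2]=3
Ev 7: PC=2 idx=2 pred=T actual=T -> ctr[2]=3
Ev 8: PC=2 idx=2 pred=T actual=T -> ctr[2]=3
Ev 9: PC=2 idx=2 pred=T actual=N -> ctr[2]=2
Ev 10: PC=2 idx=2 pred=T actual=T -> ctr[2]=3
Ev 11: PC=2 idx=2 pred=T actual=T -> ctr[2]=3
Ev 12: PC=2 idx=2 pred=T actual=T -> ctr[2]=3
Ev 13: PC=2 idx=2 pred=T actual=N -> ctr[2]=2
Ev 14: PC=2 idx=2 pred=T actual=T -> ctr[2]=3

Answer: 3 3 3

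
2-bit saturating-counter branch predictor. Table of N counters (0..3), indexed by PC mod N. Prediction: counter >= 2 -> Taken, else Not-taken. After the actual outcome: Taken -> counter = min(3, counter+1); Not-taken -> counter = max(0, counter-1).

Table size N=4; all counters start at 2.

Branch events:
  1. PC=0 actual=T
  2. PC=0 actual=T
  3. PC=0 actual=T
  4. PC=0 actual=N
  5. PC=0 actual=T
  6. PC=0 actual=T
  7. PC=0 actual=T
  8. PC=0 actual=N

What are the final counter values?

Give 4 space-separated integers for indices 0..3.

Answer: 2 2 2 2

Derivation:
Ev 1: PC=0 idx=0 pred=T actual=T -> ctr[0]=3
Ev 2: PC=0 idx=0 pred=T actual=T -> ctr[0]=3
Ev 3: PC=0 idx=0 pred=T actual=T -> ctr[0]=3
Ev 4: PC=0 idx=0 pred=T actual=N -> ctr[0]=2
Ev 5: PC=0 idx=0 pred=T actual=T -> ctr[0]=3
Ev 6: PC=0 idx=0 pred=T actual=T -> ctr[0]=3
Ev 7: PC=0 idx=0 pred=T actual=T -> ctr[0]=3
Ev 8: PC=0 idx=0 pred=T actual=N -> ctr[0]=2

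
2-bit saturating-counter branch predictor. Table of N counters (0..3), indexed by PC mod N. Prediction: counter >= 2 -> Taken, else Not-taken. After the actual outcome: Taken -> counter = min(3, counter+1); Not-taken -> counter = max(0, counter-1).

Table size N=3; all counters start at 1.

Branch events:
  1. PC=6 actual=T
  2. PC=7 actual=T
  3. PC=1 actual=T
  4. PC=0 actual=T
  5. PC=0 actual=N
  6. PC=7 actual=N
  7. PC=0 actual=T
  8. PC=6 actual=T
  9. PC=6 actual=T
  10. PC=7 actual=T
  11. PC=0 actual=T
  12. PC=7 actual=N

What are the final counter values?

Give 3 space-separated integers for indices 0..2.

Ev 1: PC=6 idx=0 pred=N actual=T -> ctr[0]=2
Ev 2: PC=7 idx=1 pred=N actual=T -> ctr[1]=2
Ev 3: PC=1 idx=1 pred=T actual=T -> ctr[1]=3
Ev 4: PC=0 idx=0 pred=T actual=T -> ctr[0]=3
Ev 5: PC=0 idx=0 pred=T actual=N -> ctr[0]=2
Ev 6: PC=7 idx=1 pred=T actual=N -> ctr[1]=2
Ev 7: PC=0 idx=0 pred=T actual=T -> ctr[0]=3
Ev 8: PC=6 idx=0 pred=T actual=T -> ctr[0]=3
Ev 9: PC=6 idx=0 pred=T actual=T -> ctr[0]=3
Ev 10: PC=7 idx=1 pred=T actual=T -> ctr[1]=3
Ev 11: PC=0 idx=0 pred=T actual=T -> ctr[0]=3
Ev 12: PC=7 idx=1 pred=T actual=N -> ctr[1]=2

Answer: 3 2 1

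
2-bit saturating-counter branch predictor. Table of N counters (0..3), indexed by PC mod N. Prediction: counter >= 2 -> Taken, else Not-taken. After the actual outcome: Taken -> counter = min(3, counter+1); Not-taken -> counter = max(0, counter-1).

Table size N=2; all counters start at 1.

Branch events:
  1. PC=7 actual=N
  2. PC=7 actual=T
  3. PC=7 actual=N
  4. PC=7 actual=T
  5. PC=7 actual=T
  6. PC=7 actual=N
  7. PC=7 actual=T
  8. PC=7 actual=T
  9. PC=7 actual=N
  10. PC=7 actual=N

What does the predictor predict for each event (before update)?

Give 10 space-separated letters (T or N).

Ev 1: PC=7 idx=1 pred=N actual=N -> ctr[1]=0
Ev 2: PC=7 idx=1 pred=N actual=T -> ctr[1]=1
Ev 3: PC=7 idx=1 pred=N actual=N -> ctr[1]=0
Ev 4: PC=7 idx=1 pred=N actual=T -> ctr[1]=1
Ev 5: PC=7 idx=1 pred=N actual=T -> ctr[1]=2
Ev 6: PC=7 idx=1 pred=T actual=N -> ctr[1]=1
Ev 7: PC=7 idx=1 pred=N actual=T -> ctr[1]=2
Ev 8: PC=7 idx=1 pred=T actual=T -> ctr[1]=3
Ev 9: PC=7 idx=1 pred=T actual=N -> ctr[1]=2
Ev 10: PC=7 idx=1 pred=T actual=N -> ctr[1]=1

Answer: N N N N N T N T T T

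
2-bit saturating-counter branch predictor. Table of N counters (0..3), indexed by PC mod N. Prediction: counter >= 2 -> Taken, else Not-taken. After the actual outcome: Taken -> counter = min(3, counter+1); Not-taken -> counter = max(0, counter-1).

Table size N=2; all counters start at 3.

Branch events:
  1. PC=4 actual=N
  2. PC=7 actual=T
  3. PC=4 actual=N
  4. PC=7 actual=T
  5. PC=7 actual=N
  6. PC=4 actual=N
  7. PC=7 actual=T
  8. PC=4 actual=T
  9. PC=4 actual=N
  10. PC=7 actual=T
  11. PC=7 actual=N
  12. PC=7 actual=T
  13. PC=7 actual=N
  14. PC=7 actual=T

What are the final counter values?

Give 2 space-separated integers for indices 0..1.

Ev 1: PC=4 idx=0 pred=T actual=N -> ctr[0]=2
Ev 2: PC=7 idx=1 pred=T actual=T -> ctr[1]=3
Ev 3: PC=4 idx=0 pred=T actual=N -> ctr[0]=1
Ev 4: PC=7 idx=1 pred=T actual=T -> ctr[1]=3
Ev 5: PC=7 idx=1 pred=T actual=N -> ctr[1]=2
Ev 6: PC=4 idx=0 pred=N actual=N -> ctr[0]=0
Ev 7: PC=7 idx=1 pred=T actual=T -> ctr[1]=3
Ev 8: PC=4 idx=0 pred=N actual=T -> ctr[0]=1
Ev 9: PC=4 idx=0 pred=N actual=N -> ctr[0]=0
Ev 10: PC=7 idx=1 pred=T actual=T -> ctr[1]=3
Ev 11: PC=7 idx=1 pred=T actual=N -> ctr[1]=2
Ev 12: PC=7 idx=1 pred=T actual=T -> ctr[1]=3
Ev 13: PC=7 idx=1 pred=T actual=N -> ctr[1]=2
Ev 14: PC=7 idx=1 pred=T actual=T -> ctr[1]=3

Answer: 0 3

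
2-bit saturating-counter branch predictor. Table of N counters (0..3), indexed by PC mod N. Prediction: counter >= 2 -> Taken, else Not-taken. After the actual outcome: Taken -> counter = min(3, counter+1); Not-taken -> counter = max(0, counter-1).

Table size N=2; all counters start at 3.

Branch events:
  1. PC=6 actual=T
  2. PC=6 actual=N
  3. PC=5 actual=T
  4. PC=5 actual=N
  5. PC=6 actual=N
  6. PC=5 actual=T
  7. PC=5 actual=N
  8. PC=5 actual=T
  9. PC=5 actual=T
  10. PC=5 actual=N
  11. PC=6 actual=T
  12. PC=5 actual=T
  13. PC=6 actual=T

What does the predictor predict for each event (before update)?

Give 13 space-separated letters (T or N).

Ev 1: PC=6 idx=0 pred=T actual=T -> ctr[0]=3
Ev 2: PC=6 idx=0 pred=T actual=N -> ctr[0]=2
Ev 3: PC=5 idx=1 pred=T actual=T -> ctr[1]=3
Ev 4: PC=5 idx=1 pred=T actual=N -> ctr[1]=2
Ev 5: PC=6 idx=0 pred=T actual=N -> ctr[0]=1
Ev 6: PC=5 idx=1 pred=T actual=T -> ctr[1]=3
Ev 7: PC=5 idx=1 pred=T actual=N -> ctr[1]=2
Ev 8: PC=5 idx=1 pred=T actual=T -> ctr[1]=3
Ev 9: PC=5 idx=1 pred=T actual=T -> ctr[1]=3
Ev 10: PC=5 idx=1 pred=T actual=N -> ctr[1]=2
Ev 11: PC=6 idx=0 pred=N actual=T -> ctr[0]=2
Ev 12: PC=5 idx=1 pred=T actual=T -> ctr[1]=3
Ev 13: PC=6 idx=0 pred=T actual=T -> ctr[0]=3

Answer: T T T T T T T T T T N T T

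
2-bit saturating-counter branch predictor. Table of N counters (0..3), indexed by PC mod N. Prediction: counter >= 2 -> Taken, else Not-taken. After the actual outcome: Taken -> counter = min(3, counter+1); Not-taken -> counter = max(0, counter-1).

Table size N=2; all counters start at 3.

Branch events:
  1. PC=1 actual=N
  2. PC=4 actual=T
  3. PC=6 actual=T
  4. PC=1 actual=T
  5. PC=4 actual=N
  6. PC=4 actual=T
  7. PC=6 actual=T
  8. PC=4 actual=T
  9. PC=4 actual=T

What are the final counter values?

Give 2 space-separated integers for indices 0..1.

Ev 1: PC=1 idx=1 pred=T actual=N -> ctr[1]=2
Ev 2: PC=4 idx=0 pred=T actual=T -> ctr[0]=3
Ev 3: PC=6 idx=0 pred=T actual=T -> ctr[0]=3
Ev 4: PC=1 idx=1 pred=T actual=T -> ctr[1]=3
Ev 5: PC=4 idx=0 pred=T actual=N -> ctr[0]=2
Ev 6: PC=4 idx=0 pred=T actual=T -> ctr[0]=3
Ev 7: PC=6 idx=0 pred=T actual=T -> ctr[0]=3
Ev 8: PC=4 idx=0 pred=T actual=T -> ctr[0]=3
Ev 9: PC=4 idx=0 pred=T actual=T -> ctr[0]=3

Answer: 3 3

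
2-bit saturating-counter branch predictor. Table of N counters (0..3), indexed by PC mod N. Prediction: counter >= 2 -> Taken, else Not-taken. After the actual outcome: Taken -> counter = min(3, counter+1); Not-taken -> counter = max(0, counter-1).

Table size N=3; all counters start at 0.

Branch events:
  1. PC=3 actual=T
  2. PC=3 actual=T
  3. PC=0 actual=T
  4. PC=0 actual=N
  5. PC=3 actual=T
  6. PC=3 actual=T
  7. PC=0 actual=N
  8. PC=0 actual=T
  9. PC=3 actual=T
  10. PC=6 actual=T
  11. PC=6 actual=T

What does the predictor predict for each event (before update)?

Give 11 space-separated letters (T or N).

Answer: N N T T T T T T T T T

Derivation:
Ev 1: PC=3 idx=0 pred=N actual=T -> ctr[0]=1
Ev 2: PC=3 idx=0 pred=N actual=T -> ctr[0]=2
Ev 3: PC=0 idx=0 pred=T actual=T -> ctr[0]=3
Ev 4: PC=0 idx=0 pred=T actual=N -> ctr[0]=2
Ev 5: PC=3 idx=0 pred=T actual=T -> ctr[0]=3
Ev 6: PC=3 idx=0 pred=T actual=T -> ctr[0]=3
Ev 7: PC=0 idx=0 pred=T actual=N -> ctr[0]=2
Ev 8: PC=0 idx=0 pred=T actual=T -> ctr[0]=3
Ev 9: PC=3 idx=0 pred=T actual=T -> ctr[0]=3
Ev 10: PC=6 idx=0 pred=T actual=T -> ctr[0]=3
Ev 11: PC=6 idx=0 pred=T actual=T -> ctr[0]=3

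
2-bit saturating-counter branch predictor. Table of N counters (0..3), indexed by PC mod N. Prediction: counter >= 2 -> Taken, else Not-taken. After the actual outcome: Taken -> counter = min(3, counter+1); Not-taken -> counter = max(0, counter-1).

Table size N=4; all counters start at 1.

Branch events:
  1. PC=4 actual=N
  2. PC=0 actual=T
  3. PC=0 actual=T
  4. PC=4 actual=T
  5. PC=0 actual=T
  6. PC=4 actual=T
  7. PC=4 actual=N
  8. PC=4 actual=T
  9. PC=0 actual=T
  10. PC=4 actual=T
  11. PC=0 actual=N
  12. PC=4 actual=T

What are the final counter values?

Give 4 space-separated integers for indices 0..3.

Answer: 3 1 1 1

Derivation:
Ev 1: PC=4 idx=0 pred=N actual=N -> ctr[0]=0
Ev 2: PC=0 idx=0 pred=N actual=T -> ctr[0]=1
Ev 3: PC=0 idx=0 pred=N actual=T -> ctr[0]=2
Ev 4: PC=4 idx=0 pred=T actual=T -> ctr[0]=3
Ev 5: PC=0 idx=0 pred=T actual=T -> ctr[0]=3
Ev 6: PC=4 idx=0 pred=T actual=T -> ctr[0]=3
Ev 7: PC=4 idx=0 pred=T actual=N -> ctr[0]=2
Ev 8: PC=4 idx=0 pred=T actual=T -> ctr[0]=3
Ev 9: PC=0 idx=0 pred=T actual=T -> ctr[0]=3
Ev 10: PC=4 idx=0 pred=T actual=T -> ctr[0]=3
Ev 11: PC=0 idx=0 pred=T actual=N -> ctr[0]=2
Ev 12: PC=4 idx=0 pred=T actual=T -> ctr[0]=3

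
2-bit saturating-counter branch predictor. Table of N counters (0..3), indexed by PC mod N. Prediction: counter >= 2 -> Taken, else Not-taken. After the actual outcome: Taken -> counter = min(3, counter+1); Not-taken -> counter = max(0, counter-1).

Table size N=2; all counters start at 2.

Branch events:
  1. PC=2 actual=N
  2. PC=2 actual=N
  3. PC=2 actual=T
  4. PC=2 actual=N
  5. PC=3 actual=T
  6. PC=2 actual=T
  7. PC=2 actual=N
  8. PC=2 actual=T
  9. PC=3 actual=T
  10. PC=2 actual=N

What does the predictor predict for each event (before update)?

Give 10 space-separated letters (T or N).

Answer: T N N N T N N N T N

Derivation:
Ev 1: PC=2 idx=0 pred=T actual=N -> ctr[0]=1
Ev 2: PC=2 idx=0 pred=N actual=N -> ctr[0]=0
Ev 3: PC=2 idx=0 pred=N actual=T -> ctr[0]=1
Ev 4: PC=2 idx=0 pred=N actual=N -> ctr[0]=0
Ev 5: PC=3 idx=1 pred=T actual=T -> ctr[1]=3
Ev 6: PC=2 idx=0 pred=N actual=T -> ctr[0]=1
Ev 7: PC=2 idx=0 pred=N actual=N -> ctr[0]=0
Ev 8: PC=2 idx=0 pred=N actual=T -> ctr[0]=1
Ev 9: PC=3 idx=1 pred=T actual=T -> ctr[1]=3
Ev 10: PC=2 idx=0 pred=N actual=N -> ctr[0]=0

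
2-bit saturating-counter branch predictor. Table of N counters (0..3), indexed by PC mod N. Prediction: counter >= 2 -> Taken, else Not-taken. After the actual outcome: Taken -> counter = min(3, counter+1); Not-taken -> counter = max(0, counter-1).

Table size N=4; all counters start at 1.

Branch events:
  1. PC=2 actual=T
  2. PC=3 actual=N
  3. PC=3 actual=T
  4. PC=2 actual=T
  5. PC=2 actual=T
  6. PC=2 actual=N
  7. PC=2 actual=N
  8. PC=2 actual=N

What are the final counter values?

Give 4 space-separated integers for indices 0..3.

Answer: 1 1 0 1

Derivation:
Ev 1: PC=2 idx=2 pred=N actual=T -> ctr[2]=2
Ev 2: PC=3 idx=3 pred=N actual=N -> ctr[3]=0
Ev 3: PC=3 idx=3 pred=N actual=T -> ctr[3]=1
Ev 4: PC=2 idx=2 pred=T actual=T -> ctr[2]=3
Ev 5: PC=2 idx=2 pred=T actual=T -> ctr[2]=3
Ev 6: PC=2 idx=2 pred=T actual=N -> ctr[2]=2
Ev 7: PC=2 idx=2 pred=T actual=N -> ctr[2]=1
Ev 8: PC=2 idx=2 pred=N actual=N -> ctr[2]=0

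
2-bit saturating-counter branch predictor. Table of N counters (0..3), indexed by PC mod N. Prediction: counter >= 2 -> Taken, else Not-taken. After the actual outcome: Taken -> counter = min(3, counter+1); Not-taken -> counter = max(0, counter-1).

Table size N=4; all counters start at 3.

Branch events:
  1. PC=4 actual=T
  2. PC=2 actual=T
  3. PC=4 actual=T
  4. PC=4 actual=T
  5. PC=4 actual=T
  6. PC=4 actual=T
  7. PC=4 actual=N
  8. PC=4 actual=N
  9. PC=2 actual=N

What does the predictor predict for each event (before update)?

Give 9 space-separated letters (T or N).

Answer: T T T T T T T T T

Derivation:
Ev 1: PC=4 idx=0 pred=T actual=T -> ctr[0]=3
Ev 2: PC=2 idx=2 pred=T actual=T -> ctr[2]=3
Ev 3: PC=4 idx=0 pred=T actual=T -> ctr[0]=3
Ev 4: PC=4 idx=0 pred=T actual=T -> ctr[0]=3
Ev 5: PC=4 idx=0 pred=T actual=T -> ctr[0]=3
Ev 6: PC=4 idx=0 pred=T actual=T -> ctr[0]=3
Ev 7: PC=4 idx=0 pred=T actual=N -> ctr[0]=2
Ev 8: PC=4 idx=0 pred=T actual=N -> ctr[0]=1
Ev 9: PC=2 idx=2 pred=T actual=N -> ctr[2]=2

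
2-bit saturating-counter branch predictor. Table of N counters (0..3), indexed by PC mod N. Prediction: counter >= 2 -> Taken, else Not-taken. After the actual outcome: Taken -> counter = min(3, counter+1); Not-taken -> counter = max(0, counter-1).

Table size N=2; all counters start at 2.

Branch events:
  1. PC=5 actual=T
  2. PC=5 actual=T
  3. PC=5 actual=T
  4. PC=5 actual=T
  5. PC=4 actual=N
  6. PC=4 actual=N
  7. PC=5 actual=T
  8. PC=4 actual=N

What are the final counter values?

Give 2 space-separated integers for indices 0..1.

Ev 1: PC=5 idx=1 pred=T actual=T -> ctr[1]=3
Ev 2: PC=5 idx=1 pred=T actual=T -> ctr[1]=3
Ev 3: PC=5 idx=1 pred=T actual=T -> ctr[1]=3
Ev 4: PC=5 idx=1 pred=T actual=T -> ctr[1]=3
Ev 5: PC=4 idx=0 pred=T actual=N -> ctr[0]=1
Ev 6: PC=4 idx=0 pred=N actual=N -> ctr[0]=0
Ev 7: PC=5 idx=1 pred=T actual=T -> ctr[1]=3
Ev 8: PC=4 idx=0 pred=N actual=N -> ctr[0]=0

Answer: 0 3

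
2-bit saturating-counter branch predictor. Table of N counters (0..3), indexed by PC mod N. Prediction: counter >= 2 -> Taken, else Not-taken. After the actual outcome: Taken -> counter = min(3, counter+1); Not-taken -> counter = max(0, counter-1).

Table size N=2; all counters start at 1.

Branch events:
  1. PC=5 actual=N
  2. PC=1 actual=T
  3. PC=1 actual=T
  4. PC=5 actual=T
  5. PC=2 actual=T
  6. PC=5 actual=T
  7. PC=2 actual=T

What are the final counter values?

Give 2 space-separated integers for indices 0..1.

Ev 1: PC=5 idx=1 pred=N actual=N -> ctr[1]=0
Ev 2: PC=1 idx=1 pred=N actual=T -> ctr[1]=1
Ev 3: PC=1 idx=1 pred=N actual=T -> ctr[1]=2
Ev 4: PC=5 idx=1 pred=T actual=T -> ctr[1]=3
Ev 5: PC=2 idx=0 pred=N actual=T -> ctr[0]=2
Ev 6: PC=5 idx=1 pred=T actual=T -> ctr[1]=3
Ev 7: PC=2 idx=0 pred=T actual=T -> ctr[0]=3

Answer: 3 3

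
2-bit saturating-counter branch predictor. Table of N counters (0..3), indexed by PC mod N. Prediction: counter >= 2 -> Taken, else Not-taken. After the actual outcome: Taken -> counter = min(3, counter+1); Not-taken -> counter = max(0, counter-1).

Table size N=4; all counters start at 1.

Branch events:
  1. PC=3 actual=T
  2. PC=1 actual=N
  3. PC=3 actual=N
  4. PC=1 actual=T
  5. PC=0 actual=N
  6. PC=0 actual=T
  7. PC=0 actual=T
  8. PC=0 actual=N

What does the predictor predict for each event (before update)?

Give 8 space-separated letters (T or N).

Answer: N N T N N N N T

Derivation:
Ev 1: PC=3 idx=3 pred=N actual=T -> ctr[3]=2
Ev 2: PC=1 idx=1 pred=N actual=N -> ctr[1]=0
Ev 3: PC=3 idx=3 pred=T actual=N -> ctr[3]=1
Ev 4: PC=1 idx=1 pred=N actual=T -> ctr[1]=1
Ev 5: PC=0 idx=0 pred=N actual=N -> ctr[0]=0
Ev 6: PC=0 idx=0 pred=N actual=T -> ctr[0]=1
Ev 7: PC=0 idx=0 pred=N actual=T -> ctr[0]=2
Ev 8: PC=0 idx=0 pred=T actual=N -> ctr[0]=1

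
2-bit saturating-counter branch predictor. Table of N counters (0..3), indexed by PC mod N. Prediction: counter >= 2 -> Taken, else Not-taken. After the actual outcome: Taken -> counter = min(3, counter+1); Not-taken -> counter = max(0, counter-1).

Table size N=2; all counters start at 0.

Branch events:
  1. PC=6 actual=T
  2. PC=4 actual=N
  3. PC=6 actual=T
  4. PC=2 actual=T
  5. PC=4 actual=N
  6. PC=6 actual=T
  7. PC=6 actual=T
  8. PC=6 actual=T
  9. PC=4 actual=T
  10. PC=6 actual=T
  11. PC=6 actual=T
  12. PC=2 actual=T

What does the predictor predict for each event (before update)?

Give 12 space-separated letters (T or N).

Answer: N N N N T N T T T T T T

Derivation:
Ev 1: PC=6 idx=0 pred=N actual=T -> ctr[0]=1
Ev 2: PC=4 idx=0 pred=N actual=N -> ctr[0]=0
Ev 3: PC=6 idx=0 pred=N actual=T -> ctr[0]=1
Ev 4: PC=2 idx=0 pred=N actual=T -> ctr[0]=2
Ev 5: PC=4 idx=0 pred=T actual=N -> ctr[0]=1
Ev 6: PC=6 idx=0 pred=N actual=T -> ctr[0]=2
Ev 7: PC=6 idx=0 pred=T actual=T -> ctr[0]=3
Ev 8: PC=6 idx=0 pred=T actual=T -> ctr[0]=3
Ev 9: PC=4 idx=0 pred=T actual=T -> ctr[0]=3
Ev 10: PC=6 idx=0 pred=T actual=T -> ctr[0]=3
Ev 11: PC=6 idx=0 pred=T actual=T -> ctr[0]=3
Ev 12: PC=2 idx=0 pred=T actual=T -> ctr[0]=3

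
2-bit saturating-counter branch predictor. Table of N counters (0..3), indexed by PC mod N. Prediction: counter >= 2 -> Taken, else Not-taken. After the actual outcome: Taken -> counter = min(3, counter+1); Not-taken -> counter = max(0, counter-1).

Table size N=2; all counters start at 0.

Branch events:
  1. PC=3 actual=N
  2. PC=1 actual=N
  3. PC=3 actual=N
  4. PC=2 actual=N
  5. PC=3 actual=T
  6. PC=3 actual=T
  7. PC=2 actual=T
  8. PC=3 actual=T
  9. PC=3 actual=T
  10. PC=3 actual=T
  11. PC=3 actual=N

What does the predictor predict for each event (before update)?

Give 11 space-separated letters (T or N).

Answer: N N N N N N N T T T T

Derivation:
Ev 1: PC=3 idx=1 pred=N actual=N -> ctr[1]=0
Ev 2: PC=1 idx=1 pred=N actual=N -> ctr[1]=0
Ev 3: PC=3 idx=1 pred=N actual=N -> ctr[1]=0
Ev 4: PC=2 idx=0 pred=N actual=N -> ctr[0]=0
Ev 5: PC=3 idx=1 pred=N actual=T -> ctr[1]=1
Ev 6: PC=3 idx=1 pred=N actual=T -> ctr[1]=2
Ev 7: PC=2 idx=0 pred=N actual=T -> ctr[0]=1
Ev 8: PC=3 idx=1 pred=T actual=T -> ctr[1]=3
Ev 9: PC=3 idx=1 pred=T actual=T -> ctr[1]=3
Ev 10: PC=3 idx=1 pred=T actual=T -> ctr[1]=3
Ev 11: PC=3 idx=1 pred=T actual=N -> ctr[1]=2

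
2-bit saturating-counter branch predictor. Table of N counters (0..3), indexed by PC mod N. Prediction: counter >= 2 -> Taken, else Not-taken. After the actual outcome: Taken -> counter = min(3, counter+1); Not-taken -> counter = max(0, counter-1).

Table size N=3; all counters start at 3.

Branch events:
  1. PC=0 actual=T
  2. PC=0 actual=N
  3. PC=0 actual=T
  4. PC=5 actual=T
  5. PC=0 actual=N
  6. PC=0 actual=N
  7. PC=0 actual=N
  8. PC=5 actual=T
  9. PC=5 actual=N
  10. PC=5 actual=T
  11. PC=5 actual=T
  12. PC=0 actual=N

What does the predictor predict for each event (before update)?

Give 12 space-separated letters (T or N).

Answer: T T T T T T N T T T T N

Derivation:
Ev 1: PC=0 idx=0 pred=T actual=T -> ctr[0]=3
Ev 2: PC=0 idx=0 pred=T actual=N -> ctr[0]=2
Ev 3: PC=0 idx=0 pred=T actual=T -> ctr[0]=3
Ev 4: PC=5 idx=2 pred=T actual=T -> ctr[2]=3
Ev 5: PC=0 idx=0 pred=T actual=N -> ctr[0]=2
Ev 6: PC=0 idx=0 pred=T actual=N -> ctr[0]=1
Ev 7: PC=0 idx=0 pred=N actual=N -> ctr[0]=0
Ev 8: PC=5 idx=2 pred=T actual=T -> ctr[2]=3
Ev 9: PC=5 idx=2 pred=T actual=N -> ctr[2]=2
Ev 10: PC=5 idx=2 pred=T actual=T -> ctr[2]=3
Ev 11: PC=5 idx=2 pred=T actual=T -> ctr[2]=3
Ev 12: PC=0 idx=0 pred=N actual=N -> ctr[0]=0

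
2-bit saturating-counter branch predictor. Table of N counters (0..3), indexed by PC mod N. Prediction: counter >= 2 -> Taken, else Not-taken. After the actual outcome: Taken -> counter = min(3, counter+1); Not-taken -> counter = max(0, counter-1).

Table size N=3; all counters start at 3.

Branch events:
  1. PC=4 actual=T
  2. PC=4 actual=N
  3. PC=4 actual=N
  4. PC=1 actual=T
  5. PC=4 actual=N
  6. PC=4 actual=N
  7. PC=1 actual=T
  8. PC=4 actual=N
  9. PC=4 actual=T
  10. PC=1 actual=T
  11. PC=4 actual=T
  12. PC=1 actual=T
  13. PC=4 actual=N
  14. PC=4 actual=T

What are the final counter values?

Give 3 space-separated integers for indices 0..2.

Answer: 3 3 3

Derivation:
Ev 1: PC=4 idx=1 pred=T actual=T -> ctr[1]=3
Ev 2: PC=4 idx=1 pred=T actual=N -> ctr[1]=2
Ev 3: PC=4 idx=1 pred=T actual=N -> ctr[1]=1
Ev 4: PC=1 idx=1 pred=N actual=T -> ctr[1]=2
Ev 5: PC=4 idx=1 pred=T actual=N -> ctr[1]=1
Ev 6: PC=4 idx=1 pred=N actual=N -> ctr[1]=0
Ev 7: PC=1 idx=1 pred=N actual=T -> ctr[1]=1
Ev 8: PC=4 idx=1 pred=N actual=N -> ctr[1]=0
Ev 9: PC=4 idx=1 pred=N actual=T -> ctr[1]=1
Ev 10: PC=1 idx=1 pred=N actual=T -> ctr[1]=2
Ev 11: PC=4 idx=1 pred=T actual=T -> ctr[1]=3
Ev 12: PC=1 idx=1 pred=T actual=T -> ctr[1]=3
Ev 13: PC=4 idx=1 pred=T actual=N -> ctr[1]=2
Ev 14: PC=4 idx=1 pred=T actual=T -> ctr[1]=3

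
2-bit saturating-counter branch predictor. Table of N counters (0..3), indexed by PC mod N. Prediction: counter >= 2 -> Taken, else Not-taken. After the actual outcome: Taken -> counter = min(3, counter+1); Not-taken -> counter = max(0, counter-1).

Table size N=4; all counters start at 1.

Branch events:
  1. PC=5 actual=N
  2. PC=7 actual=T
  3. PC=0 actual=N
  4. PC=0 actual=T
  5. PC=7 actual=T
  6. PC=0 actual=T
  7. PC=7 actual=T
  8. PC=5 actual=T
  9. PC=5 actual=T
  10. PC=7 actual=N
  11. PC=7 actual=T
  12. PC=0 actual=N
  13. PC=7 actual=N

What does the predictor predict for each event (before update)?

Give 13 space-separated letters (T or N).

Ev 1: PC=5 idx=1 pred=N actual=N -> ctr[1]=0
Ev 2: PC=7 idx=3 pred=N actual=T -> ctr[3]=2
Ev 3: PC=0 idx=0 pred=N actual=N -> ctr[0]=0
Ev 4: PC=0 idx=0 pred=N actual=T -> ctr[0]=1
Ev 5: PC=7 idx=3 pred=T actual=T -> ctr[3]=3
Ev 6: PC=0 idx=0 pred=N actual=T -> ctr[0]=2
Ev 7: PC=7 idx=3 pred=T actual=T -> ctr[3]=3
Ev 8: PC=5 idx=1 pred=N actual=T -> ctr[1]=1
Ev 9: PC=5 idx=1 pred=N actual=T -> ctr[1]=2
Ev 10: PC=7 idx=3 pred=T actual=N -> ctr[3]=2
Ev 11: PC=7 idx=3 pred=T actual=T -> ctr[3]=3
Ev 12: PC=0 idx=0 pred=T actual=N -> ctr[0]=1
Ev 13: PC=7 idx=3 pred=T actual=N -> ctr[3]=2

Answer: N N N N T N T N N T T T T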